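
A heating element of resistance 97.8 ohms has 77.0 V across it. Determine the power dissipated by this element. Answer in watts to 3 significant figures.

With V across and R both known, P = V²/R gives the dissipation directly.
P = (77.0 V)² / 97.8 Ω = 60.62 W

60.6 W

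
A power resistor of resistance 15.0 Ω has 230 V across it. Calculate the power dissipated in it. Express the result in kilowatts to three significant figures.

3.53 kW

V and R are stated; P = V²/R avoids computing the current.
P = (230 V)² / 15.0 Ω = 3527 W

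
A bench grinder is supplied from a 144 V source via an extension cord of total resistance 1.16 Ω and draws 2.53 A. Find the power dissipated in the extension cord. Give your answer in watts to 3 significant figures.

7.43 W

The extension cord and load are in series, so the same current flows in both; the loss is I²R_line.
The extension cord carries the full 2.53 A.
P_line = I² R_line = (2.530)² × 1.16 = 7.425 W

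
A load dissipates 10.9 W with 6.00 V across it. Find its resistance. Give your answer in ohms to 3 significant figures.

3.30 Ω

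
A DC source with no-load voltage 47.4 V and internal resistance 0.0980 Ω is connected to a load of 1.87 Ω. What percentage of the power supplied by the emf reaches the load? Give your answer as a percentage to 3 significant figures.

The source delivers εI, of which I²R reaches the load and I²r is lost; since I is common, η = R/(R+r).
η = R / (R + r) = 1.87 / (1.87 + 0.0980) = 0.9502

95.0 %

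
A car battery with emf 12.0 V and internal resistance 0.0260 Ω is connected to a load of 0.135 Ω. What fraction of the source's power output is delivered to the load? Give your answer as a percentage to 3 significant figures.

83.9 %

The source delivers εI, of which I²R reaches the load and I²r is lost; since I is common, η = R/(R+r).
η = R / (R + r) = 0.135 / (0.135 + 0.0260) = 0.8385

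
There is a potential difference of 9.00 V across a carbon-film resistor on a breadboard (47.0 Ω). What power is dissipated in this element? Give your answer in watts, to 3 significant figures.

We know the drop across the element and its resistance — P = V²/R, one step.
P = (9.00 V)² / 47.0 Ω = 1.723 W

1.72 W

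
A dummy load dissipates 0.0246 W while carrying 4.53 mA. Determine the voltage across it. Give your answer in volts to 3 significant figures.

Inverting the appropriate power form: V = P / I.
V = 0.0246 / 0.004530 = 5.430 V

5.43 V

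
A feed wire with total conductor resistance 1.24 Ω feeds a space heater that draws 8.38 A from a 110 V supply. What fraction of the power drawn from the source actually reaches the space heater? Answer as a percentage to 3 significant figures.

90.6 %

The feed wire carries the full 8.38 A.
P_line = I² R_line = (8.380)² × 1.24 = 87.08 W
P_source = V I = 110 × 8.380 = 921.8 W; P_load = 834.7 W
η = P_load / P_source = 834.7 / 921.8 = 0.9055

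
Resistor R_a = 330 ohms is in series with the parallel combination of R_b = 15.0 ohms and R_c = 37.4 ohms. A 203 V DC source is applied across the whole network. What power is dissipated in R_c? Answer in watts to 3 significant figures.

Reduce the parallel pair to R_p first; the network is then a simple series string.
R_p = (15.0×37.4)/(15.0+37.4) = 10.71 Ω
R_total = 330 + 10.71 = 340.7 Ω
I = V / R_total = 203 / 340.7 = 0.5958 A
Voltage across the parallel pair: V_p = I × R_p = 0.5958 × 10.71 = 6.379 V
R_c sees V_p directly, so P = V_p² / R_c.
P_R_c = (6.379)² / 37.4 = 1.088 W

1.09 W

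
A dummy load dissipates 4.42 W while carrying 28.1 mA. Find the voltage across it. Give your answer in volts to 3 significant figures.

The two known quantities fix the third via V = P / I.
V = 4.42 / 0.02810 = 157.3 V

157 V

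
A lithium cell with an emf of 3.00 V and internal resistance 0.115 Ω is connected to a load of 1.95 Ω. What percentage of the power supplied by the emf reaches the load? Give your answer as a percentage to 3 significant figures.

94.4 %

Efficiency is P_load / P_total. With a series r and R sharing the same I, P = I²R for each, so η = R/(R+r).
η = R / (R + r) = 1.95 / (1.95 + 0.115) = 0.9443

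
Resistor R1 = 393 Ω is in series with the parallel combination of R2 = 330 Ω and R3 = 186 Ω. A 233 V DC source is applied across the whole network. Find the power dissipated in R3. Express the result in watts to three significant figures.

Replace R2 and R3 with their parallel equivalent so the circuit becomes R1 in series with R_p.
R_p = (330×186)/(330+186) = 119.0 Ω
R_total = 393 + 119.0 = 512.0 Ω
I = V / R_total = 233 / 512.0 = 0.4551 A
Voltage across the parallel pair: V_p = I × R_p = 0.4551 × 119.0 = 54.14 V
R3 is across V_p, so use P = V²/R for that branch.
P_R3 = (54.14)² / 186 = 15.76 W

15.8 W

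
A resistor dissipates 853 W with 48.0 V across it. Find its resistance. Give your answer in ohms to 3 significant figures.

2.70 Ω

Inverting the appropriate power form: R = V² / P.
R = (48.0)² / 853 = 2.701 Ω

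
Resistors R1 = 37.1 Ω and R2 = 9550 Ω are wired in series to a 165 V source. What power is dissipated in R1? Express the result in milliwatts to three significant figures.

11.0 mW

In a series string the same current flows through every resistor — find that current, then P = I²R for the one we want.
R_total = 37.1 + 9550 = 9587 Ω
I = V / R_total = 165 / 9587 = 0.01721 A
P_R1 = I² × R1 = (0.01721)² × 37.1 = 0.01099 W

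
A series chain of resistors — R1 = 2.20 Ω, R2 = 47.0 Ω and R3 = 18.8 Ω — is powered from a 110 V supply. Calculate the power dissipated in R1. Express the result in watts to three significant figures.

Series elements share the same current, so find I first, then use P = I²R.
R_total = 2.20 + 47.0 + 18.8 = 68.00 Ω
I = V / R_total = 110 / 68.00 = 1.618 A
P_R1 = I² × R1 = (1.618)² × 2.20 = 5.757 W

5.76 W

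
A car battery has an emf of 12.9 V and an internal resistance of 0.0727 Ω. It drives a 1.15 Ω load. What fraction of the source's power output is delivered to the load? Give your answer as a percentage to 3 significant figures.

94.1 %

Both r and R carry the same current, so the power split is just the resistance split: η = R/(R+r).
η = R / (R + r) = 1.15 / (1.15 + 0.0727) = 0.9405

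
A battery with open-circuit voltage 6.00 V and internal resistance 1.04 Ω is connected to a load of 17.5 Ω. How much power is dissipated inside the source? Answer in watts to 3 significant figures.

The internal resistance carries the same current as the load; P_int = I²r.
I = ε / (r + R) = 6.00 / (1.04 + 17.5) = 0.3236 A
P_int = I² r = (0.3236)² × 1.04 = 0.1089 W

0.109 W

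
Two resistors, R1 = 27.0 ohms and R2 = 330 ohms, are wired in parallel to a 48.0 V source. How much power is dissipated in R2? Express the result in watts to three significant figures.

6.98 W

Every branch has 48.0 V across it, so for R2 the power is simply V²/R.
P_R2 = V² / R2 = (48.0)² / 330 Ω = 6.982 W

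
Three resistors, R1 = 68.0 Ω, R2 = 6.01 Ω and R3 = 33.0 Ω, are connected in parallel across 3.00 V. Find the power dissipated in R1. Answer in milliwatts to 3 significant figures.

132 mW

Every branch has 3.00 V across it, so for R1 the power is simply V²/R.
P_R1 = V² / R1 = (3.00)² / 68.0 Ω = 0.1324 W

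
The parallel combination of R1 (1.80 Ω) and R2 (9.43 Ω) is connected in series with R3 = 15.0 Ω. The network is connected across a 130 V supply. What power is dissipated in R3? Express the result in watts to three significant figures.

Reduce the parallel combination to a single R_p; the circuit then becomes R_p in series with the remaining resistor.
R_p = (1.80×9.43)/(1.80+9.43) = 1.511 Ω
R_total = R_p + 15.0 = 1.511 + 15.0 = 16.51 Ω
I = V / R_total = 130 / 16.51 = 7.873 A
R3 carries the full series current, so P = I²R.
P_R3 = (7.873)² × 15.0 = 929.8 W

930 W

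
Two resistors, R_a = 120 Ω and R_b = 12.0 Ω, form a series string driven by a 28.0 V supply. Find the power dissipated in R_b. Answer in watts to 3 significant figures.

Series elements share the same current, so find I first, then use P = I²R.
R_total = 120 + 12.0 = 132.0 Ω
I = V / R_total = 28.0 / 132.0 = 0.2121 A
P_R_b = I² × R_b = (0.2121)² × 12.0 = 0.5399 W

0.540 W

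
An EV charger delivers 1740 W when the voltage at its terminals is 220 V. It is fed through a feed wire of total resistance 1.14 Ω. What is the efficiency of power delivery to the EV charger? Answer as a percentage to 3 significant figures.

I = P / V = 1740 / 220 = 7.909 A through the feed wire.
P_line = I² R_line = (7.909)² × 1.14 = 71.31 W
P_source = P_load + P_line = 1740 + 71.31 = 1811 W
η = P_load / P_source = 1740 / 1811 = 0.9606

96.1 %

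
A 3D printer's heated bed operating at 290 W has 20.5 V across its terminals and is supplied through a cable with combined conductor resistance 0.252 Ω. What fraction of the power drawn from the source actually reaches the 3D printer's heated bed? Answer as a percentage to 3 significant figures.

I = P / V = 290 / 20.5 = 14.15 A through the cable.
P_line = I² R_line = (14.15)² × 0.252 = 50.43 W
P_source = P_load + P_line = 290.0 + 50.43 = 340.4 W
η = P_load / P_source = 290.0 / 340.4 = 0.8519

85.2 %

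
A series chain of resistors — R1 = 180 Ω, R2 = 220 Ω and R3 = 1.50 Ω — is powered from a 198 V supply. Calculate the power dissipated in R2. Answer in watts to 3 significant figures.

Every series element carries the same I. Get I from the total resistance, then P = I² × R2.
R_total = 180 + 220 + 1.50 = 401.5 Ω
I = V / R_total = 198 / 401.5 = 0.4932 A
P_R2 = I² × R2 = (0.4932)² × 220 = 53.50 W

53.5 W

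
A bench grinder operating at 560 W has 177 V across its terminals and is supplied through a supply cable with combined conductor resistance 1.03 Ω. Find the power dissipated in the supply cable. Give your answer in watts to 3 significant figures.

10.3 W

Only the current and the line resistance are needed for the I²R loss.
I = P / V = 560 / 177 = 3.164 A through the supply cable.
P_line = I² R_line = (3.164)² × 1.03 = 10.31 W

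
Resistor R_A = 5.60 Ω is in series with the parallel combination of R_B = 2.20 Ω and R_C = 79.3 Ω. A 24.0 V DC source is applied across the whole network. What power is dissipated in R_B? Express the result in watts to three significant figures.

20.0 W

Replace R_B and R_C with their parallel equivalent so the circuit becomes R_A in series with R_p.
R_p = (2.20×79.3)/(2.20+79.3) = 2.141 Ω
R_total = 5.60 + 2.141 = 7.741 Ω
I = V / R_total = 24.0 / 7.741 = 3.101 A
Voltage across the parallel pair: V_p = I × R_p = 3.101 × 2.141 = 6.637 V
R_B sees V_p directly, so P = V_p² / R_B.
P_R_B = (6.637)² / 2.20 = 20.02 W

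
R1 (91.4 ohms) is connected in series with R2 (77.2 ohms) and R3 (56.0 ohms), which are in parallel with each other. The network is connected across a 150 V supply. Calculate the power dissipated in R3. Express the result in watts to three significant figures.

Collapse R2‖R3 to a single equivalent, reducing the network to two series elements.
R_p = (77.2×56.0)/(77.2+56.0) = 32.46 Ω
R_total = 91.4 + 32.46 = 123.9 Ω
I = V / R_total = 150 / 123.9 = 1.211 A
Voltage across the parallel pair: V_p = I × R_p = 1.211 × 32.46 = 39.31 V
R3 sees V_p directly, so P = V_p² / R3.
P_R3 = (39.31)² / 56.0 = 27.59 W

27.6 W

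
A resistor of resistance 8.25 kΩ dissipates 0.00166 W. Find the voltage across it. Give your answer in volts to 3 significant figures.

3.70 V

Inverting the appropriate power form: V = √(P R).
V = √(0.00166 × 8250) = 3.701 V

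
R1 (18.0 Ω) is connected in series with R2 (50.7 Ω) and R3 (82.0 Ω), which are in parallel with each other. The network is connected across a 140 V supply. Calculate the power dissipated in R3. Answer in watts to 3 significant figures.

First combine the parallel branches into one equivalent R_p, then R1 + R_p is a series pair.
R_p = (50.7×82.0)/(50.7+82.0) = 31.33 Ω
R_total = 18.0 + 31.33 = 49.33 Ω
I = V / R_total = 140 / 49.33 = 2.838 A
Voltage across the parallel pair: V_p = I × R_p = 2.838 × 31.33 = 88.91 V
R3 is across V_p, so use P = V²/R for that branch.
P_R3 = (88.91)² / 82.0 = 96.41 W

96.4 W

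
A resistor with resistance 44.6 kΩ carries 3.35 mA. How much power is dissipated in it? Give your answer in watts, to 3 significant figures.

0.501 W

Knowing I and R, the power is just I²R — no need to find V first.
P = (0.003350 A)² × 44600 Ω = 0.5005 W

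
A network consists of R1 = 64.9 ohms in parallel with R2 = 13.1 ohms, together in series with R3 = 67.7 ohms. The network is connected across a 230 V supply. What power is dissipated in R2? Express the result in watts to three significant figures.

77.7 W

Collapse the R1‖R2 pair into one equivalent R_p; then R_p and R3 form a series string.
R_p = (64.9×13.1)/(64.9+13.1) = 10.90 Ω
R_total = R_p + 67.7 = 10.90 + 67.7 = 78.60 Ω
I = V / R_total = 230 / 78.60 = 2.926 A
Voltage across the parallel pair: V_p = I × R_p = 2.926 × 10.90 = 31.90 V
R2 has V_p across it, so P = V_p²/R2.
P_R2 = (31.90)² / 13.1 = 77.66 W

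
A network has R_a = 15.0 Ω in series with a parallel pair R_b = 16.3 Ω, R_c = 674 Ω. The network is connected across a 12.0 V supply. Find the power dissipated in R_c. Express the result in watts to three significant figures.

0.0566 W

Reduce the parallel pair to R_p first; the network is then a simple series string.
R_p = (16.3×674)/(16.3+674) = 15.92 Ω
R_total = 15.0 + 15.92 = 30.92 Ω
I = V / R_total = 12.0 / 30.92 = 0.3882 A
Voltage across the parallel pair: V_p = I × R_p = 0.3882 × 15.92 = 6.178 V
With V_p across R_c, its power is V_p²/R_c.
P_R_c = (6.178)² / 674 = 0.05662 W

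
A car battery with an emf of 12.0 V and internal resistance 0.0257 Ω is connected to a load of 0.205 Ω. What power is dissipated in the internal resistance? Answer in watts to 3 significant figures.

69.5 W

The source's internal resistance is just another series element carrying I; its dissipation is I²r.
I = ε / (r + R) = 12.0 / (0.0257 + 0.205) = 52.02 A
P_int = I² r = (52.02)² × 0.0257 = 69.53 W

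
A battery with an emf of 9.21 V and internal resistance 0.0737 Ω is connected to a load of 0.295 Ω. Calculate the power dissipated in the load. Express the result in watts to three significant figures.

Load and internal resistance form a series loop — compute the loop current, then the load power via I²R.
I = ε / (r + R) = 9.21 / (0.0737 + 0.295) = 24.98 A
P_load = I² R = (24.98)² × 0.295 = 184.1 W

184 W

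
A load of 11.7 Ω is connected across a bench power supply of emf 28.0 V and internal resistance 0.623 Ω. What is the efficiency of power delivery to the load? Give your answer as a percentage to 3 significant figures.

Efficiency is P_load / P_total. With a series r and R sharing the same I, P = I²R for each, so η = R/(R+r).
η = R / (R + r) = 11.7 / (11.7 + 0.623) = 0.9494

94.9 %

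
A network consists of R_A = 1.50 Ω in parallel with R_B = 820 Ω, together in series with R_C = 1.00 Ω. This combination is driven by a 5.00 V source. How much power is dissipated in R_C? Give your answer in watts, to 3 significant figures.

4.01 W

Combine R_A and R_B into their parallel equivalent first, reducing the network to two series resistors.
R_p = (1.50×820)/(1.50+820) = 1.497 Ω
R_total = R_p + 1.00 = 1.497 + 1.00 = 2.497 Ω
I = V / R_total = 5.00 / 2.497 = 2.002 A
All the supply current flows through R_C; use P = I²R_C.
P_R_C = (2.002)² × 1.00 = 4.009 W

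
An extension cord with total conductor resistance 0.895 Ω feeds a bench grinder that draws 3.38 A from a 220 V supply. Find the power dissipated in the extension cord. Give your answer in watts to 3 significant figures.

10.2 W

Line loss is just I²R for the cable — we know both I and R_line directly.
The extension cord carries the full 3.38 A.
P_line = I² R_line = (3.380)² × 0.895 = 10.22 W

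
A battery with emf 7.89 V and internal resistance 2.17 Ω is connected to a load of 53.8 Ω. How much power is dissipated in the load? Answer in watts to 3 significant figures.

1.07 W

Load and internal resistance form a series loop — compute the loop current, then the load power via I²R.
I = ε / (r + R) = 7.89 / (2.17 + 53.8) = 0.1410 A
P_load = I² R = (0.1410)² × 53.8 = 1.069 W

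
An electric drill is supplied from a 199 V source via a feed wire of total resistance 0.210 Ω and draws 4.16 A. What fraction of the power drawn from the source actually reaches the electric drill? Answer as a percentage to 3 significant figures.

The feed wire carries the full 4.16 A.
P_line = I² R_line = (4.160)² × 0.210 = 3.634 W
P_source = V I = 199 × 4.160 = 827.8 W; P_load = 824.2 W
η = P_load / P_source = 824.2 / 827.8 = 0.9956

99.6 %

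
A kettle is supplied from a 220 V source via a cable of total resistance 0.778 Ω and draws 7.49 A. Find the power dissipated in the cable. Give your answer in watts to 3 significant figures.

Line loss is just I²R for the cable — we know both I and R_line directly.
The cable carries the full 7.49 A.
P_line = I² R_line = (7.490)² × 0.778 = 43.65 W

43.6 W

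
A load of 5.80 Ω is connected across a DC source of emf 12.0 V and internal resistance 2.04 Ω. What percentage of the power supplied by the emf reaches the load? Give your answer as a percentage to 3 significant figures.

74.0 %

Efficiency is P_load / P_total. With a series r and R sharing the same I, P = I²R for each, so η = R/(R+r).
η = R / (R + r) = 5.80 / (5.80 + 2.04) = 0.7398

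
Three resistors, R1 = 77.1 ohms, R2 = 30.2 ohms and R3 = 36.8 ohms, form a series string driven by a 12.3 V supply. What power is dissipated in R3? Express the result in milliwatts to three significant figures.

268 mW

Since the resistors are in series they all carry the loop current I = V/R_total; the power in any one is I²R.
R_total = 77.1 + 30.2 + 36.8 = 144.1 Ω
I = V / R_total = 12.3 / 144.1 = 0.08536 A
P_R3 = I² × R3 = (0.08536)² × 36.8 = 0.2681 W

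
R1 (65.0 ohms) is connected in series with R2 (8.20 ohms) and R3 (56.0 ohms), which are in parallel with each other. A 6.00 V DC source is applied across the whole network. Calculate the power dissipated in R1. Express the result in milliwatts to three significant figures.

Replace R2 and R3 with their parallel equivalent so the circuit becomes R1 in series with R_p.
R_p = (8.20×56.0)/(8.20+56.0) = 7.153 Ω
R_total = 65.0 + 7.153 = 72.15 Ω
I = V / R_total = 6.00 / 72.15 = 0.08316 A
The full supply current passes through R1: P = I²R.
P_R1 = (0.08316)² × 65.0 = 0.4495 W

449 mW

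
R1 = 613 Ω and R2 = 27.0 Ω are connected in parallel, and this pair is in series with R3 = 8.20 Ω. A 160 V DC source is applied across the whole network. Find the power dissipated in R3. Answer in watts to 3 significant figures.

Combine R1 and R2 into their parallel equivalent first, reducing the network to two series resistors.
R_p = (613×27.0)/(613+27.0) = 25.86 Ω
R_total = R_p + 8.20 = 25.86 + 8.20 = 34.06 Ω
I = V / R_total = 160 / 34.06 = 4.697 A
R3 is the series element, so its power is I²R.
P_R3 = (4.697)² × 8.20 = 180.9 W

181 W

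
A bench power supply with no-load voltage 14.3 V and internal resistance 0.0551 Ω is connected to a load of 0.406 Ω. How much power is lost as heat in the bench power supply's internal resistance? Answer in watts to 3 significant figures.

The source's internal resistance is just another series element carrying I; its dissipation is I²r.
I = ε / (r + R) = 14.3 / (0.0551 + 0.406) = 31.01 A
P_int = I² r = (31.01)² × 0.0551 = 52.99 W

53.0 W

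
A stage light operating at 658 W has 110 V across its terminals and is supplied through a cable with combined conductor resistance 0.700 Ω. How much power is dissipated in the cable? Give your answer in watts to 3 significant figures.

25.0 W

The cable is a series resistance carrying the load current; its dissipation is I²R_line.
I = P / V = 658 / 110 = 5.982 A through the cable.
P_line = I² R_line = (5.982)² × 0.700 = 25.05 W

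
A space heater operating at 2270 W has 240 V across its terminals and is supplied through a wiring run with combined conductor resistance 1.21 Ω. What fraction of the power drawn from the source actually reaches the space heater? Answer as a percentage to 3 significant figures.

95.4 %

I = P / V = 2270 / 240 = 9.458 A through the wiring run.
P_line = I² R_line = (9.458)² × 1.21 = 108.2 W
P_source = P_load + P_line = 2270 + 108.2 = 2378 W
η = P_load / P_source = 2270 / 2378 = 0.9545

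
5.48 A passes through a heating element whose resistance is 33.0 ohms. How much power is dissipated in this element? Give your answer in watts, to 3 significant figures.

Knowing I and R, the power is just I²R — no need to find V first.
P = (5.480 A)² × 33.0 Ω = 991.0 W

991 W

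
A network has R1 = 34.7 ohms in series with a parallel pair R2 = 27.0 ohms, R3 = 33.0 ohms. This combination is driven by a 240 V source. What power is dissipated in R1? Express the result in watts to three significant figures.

Collapse R2‖R3 to a single equivalent, reducing the network to two series elements.
R_p = (27.0×33.0)/(27.0+33.0) = 14.85 Ω
R_total = 34.7 + 14.85 = 49.55 Ω
I = V / R_total = 240 / 49.55 = 4.844 A
All the current flows through R1; use P = I²R.
P_R1 = (4.844)² × 34.7 = 814.1 W

814 W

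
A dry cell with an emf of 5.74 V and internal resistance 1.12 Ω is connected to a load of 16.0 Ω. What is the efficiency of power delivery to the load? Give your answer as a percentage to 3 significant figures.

93.5 %

η = P_load/(P_load+P_int) = I²R/(I²R+I²r) = R/(R+r) — the I² cancels for series elements.
η = R / (R + r) = 16.0 / (16.0 + 1.12) = 0.9346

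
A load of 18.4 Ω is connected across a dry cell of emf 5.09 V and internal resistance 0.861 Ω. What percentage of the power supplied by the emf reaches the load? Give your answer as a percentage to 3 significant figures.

95.5 %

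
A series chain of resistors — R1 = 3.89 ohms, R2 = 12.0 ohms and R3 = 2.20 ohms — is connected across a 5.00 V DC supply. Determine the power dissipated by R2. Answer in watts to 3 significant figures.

0.917 W

Since the resistors are in series they all carry the loop current I = V/R_total; the power in any one is I²R.
R_total = 3.89 + 12.0 + 2.20 = 18.09 Ω
I = V / R_total = 5.00 / 18.09 = 0.2764 A
P_R2 = I² × R2 = (0.2764)² × 12.0 = 0.9167 W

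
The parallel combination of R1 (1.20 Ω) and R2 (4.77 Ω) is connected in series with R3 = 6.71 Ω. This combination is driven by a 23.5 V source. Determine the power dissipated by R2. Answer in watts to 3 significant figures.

1.81 W

Collapse the R1‖R2 pair into one equivalent R_p; then R_p and R3 form a series string.
R_p = (1.20×4.77)/(1.20+4.77) = 0.9588 Ω
R_total = R_p + 6.71 = 0.9588 + 6.71 = 7.669 Ω
I = V / R_total = 23.5 / 7.669 = 3.064 A
Voltage across the parallel pair: V_p = I × R_p = 3.064 × 0.9588 = 2.938 V
R2 sits across V_p; its power is V_p²/R.
P_R2 = (2.938)² / 4.77 = 1.810 W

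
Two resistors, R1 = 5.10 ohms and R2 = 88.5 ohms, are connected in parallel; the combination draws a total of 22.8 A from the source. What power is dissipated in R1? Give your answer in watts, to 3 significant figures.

The branches share the same voltage, but only the total current is given — find V from the equivalent resistance first.
1/R_eq = 1/5.10 + 1/88.5 ⇒ R_eq = 4.822 Ω
V = I_total × R_eq = 22.80 × 4.822 = 109.9 V
P_R1 = V² / R1 = (109.9)² / 5.10 = 2370 W

2370 W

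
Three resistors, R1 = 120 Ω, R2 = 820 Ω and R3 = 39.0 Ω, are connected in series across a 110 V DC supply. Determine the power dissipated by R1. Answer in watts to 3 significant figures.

1.51 W

Every series element carries the same I. Get I from the total resistance, then P = I² × R1.
R_total = 120 + 820 + 39.0 = 979.0 Ω
I = V / R_total = 110 / 979.0 = 0.1124 A
P_R1 = I² × R1 = (0.1124)² × 120 = 1.515 W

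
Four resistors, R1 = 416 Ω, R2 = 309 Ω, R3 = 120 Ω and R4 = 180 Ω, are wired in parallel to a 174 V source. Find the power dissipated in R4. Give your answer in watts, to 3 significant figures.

R4 sits directly across the source, so P = V²/R with V = 174 V.
P_R4 = V² / R4 = (174)² / 180 Ω = 168.2 W

168 W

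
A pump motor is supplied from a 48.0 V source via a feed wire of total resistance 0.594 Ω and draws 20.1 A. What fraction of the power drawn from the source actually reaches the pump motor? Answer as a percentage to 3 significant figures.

75.1 %

The feed wire carries the full 20.1 A.
P_line = I² R_line = (20.10)² × 0.594 = 240.0 W
P_source = V I = 48.0 × 20.10 = 964.8 W; P_load = 724.8 W
η = P_load / P_source = 724.8 / 964.8 = 0.7513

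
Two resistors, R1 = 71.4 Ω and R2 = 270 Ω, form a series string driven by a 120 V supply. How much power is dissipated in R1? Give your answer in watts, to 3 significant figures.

8.82 W

The current is common to all series resistors; compute it, then apply P = I²R for the target.
R_total = 71.4 + 270 = 341.4 Ω
I = V / R_total = 120 / 341.4 = 0.3515 A
P_R1 = I² × R1 = (0.3515)² × 71.4 = 8.821 W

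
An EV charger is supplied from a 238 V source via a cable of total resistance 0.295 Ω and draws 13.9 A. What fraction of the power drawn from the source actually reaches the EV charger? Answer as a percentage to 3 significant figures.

98.3 %

The cable carries the full 13.9 A.
P_line = I² R_line = (13.90)² × 0.295 = 57.00 W
P_source = V I = 238 × 13.90 = 3308 W; P_load = 3251 W
η = P_load / P_source = 3251 / 3308 = 0.9828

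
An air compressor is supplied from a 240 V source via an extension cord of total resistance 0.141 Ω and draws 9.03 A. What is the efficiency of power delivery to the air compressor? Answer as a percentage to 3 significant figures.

99.5 %

The extension cord carries the full 9.03 A.
P_line = I² R_line = (9.030)² × 0.141 = 11.50 W
P_source = V I = 240 × 9.030 = 2167 W; P_load = 2156 W
η = P_load / P_source = 2156 / 2167 = 0.9947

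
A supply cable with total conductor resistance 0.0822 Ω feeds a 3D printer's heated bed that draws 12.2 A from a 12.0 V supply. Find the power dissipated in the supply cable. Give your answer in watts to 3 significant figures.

Line loss is just I²R for the cable — we know both I and R_line directly.
The supply cable carries the full 12.2 A.
P_line = I² R_line = (12.20)² × 0.0822 = 12.23 W

12.2 W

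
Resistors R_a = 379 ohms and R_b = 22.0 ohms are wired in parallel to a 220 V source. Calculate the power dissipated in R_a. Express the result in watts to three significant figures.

Each parallel branch sees the full supply voltage, so P = V²/R applies directly to the target branch.
P_R_a = V² / R_a = (220)² / 379 Ω = 127.7 W

128 W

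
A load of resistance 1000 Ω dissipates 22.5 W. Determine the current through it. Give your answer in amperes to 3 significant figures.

0.150 A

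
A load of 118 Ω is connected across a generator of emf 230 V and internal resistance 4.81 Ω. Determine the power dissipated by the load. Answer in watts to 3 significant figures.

414 W

With r and R in series, I = ε/(r+R); the load dissipates I²R.
I = ε / (r + R) = 230 / (4.81 + 118) = 1.873 A
P_load = I² R = (1.873)² × 118 = 413.9 W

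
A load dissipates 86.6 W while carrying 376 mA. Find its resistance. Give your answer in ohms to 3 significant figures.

Rearranging the power relation for the two known quantities gives R = P / I².
R = 86.6 / (0.3760)² = 612.6 Ω

613 Ω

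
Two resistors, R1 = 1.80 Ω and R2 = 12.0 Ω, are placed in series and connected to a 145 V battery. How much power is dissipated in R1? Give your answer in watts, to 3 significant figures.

In a series string the same current flows through every resistor — find that current, then P = I²R for the one we want.
R_total = 1.80 + 12.0 = 13.80 Ω
I = V / R_total = 145 / 13.80 = 10.51 A
P_R1 = I² × R1 = (10.51)² × 1.80 = 198.7 W

199 W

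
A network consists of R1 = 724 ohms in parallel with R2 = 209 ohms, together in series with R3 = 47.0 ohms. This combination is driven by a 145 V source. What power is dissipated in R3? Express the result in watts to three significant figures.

First find R_p for the parallel pair, then treat R_p + R3 as a series loop.
R_p = (724×209)/(724+209) = 162.2 Ω
R_total = R_p + 47.0 = 162.2 + 47.0 = 209.2 Ω
I = V / R_total = 145 / 209.2 = 0.6932 A
All the supply current flows through R3; use P = I²R3.
P_R3 = (0.6932)² × 47.0 = 22.58 W

22.6 W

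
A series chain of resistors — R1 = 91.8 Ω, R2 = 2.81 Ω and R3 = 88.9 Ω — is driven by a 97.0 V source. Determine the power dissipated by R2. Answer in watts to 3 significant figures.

0.785 W

Series elements share the same current, so find I first, then use P = I²R.
R_total = 91.8 + 2.81 + 88.9 = 183.5 Ω
I = V / R_total = 97.0 / 183.5 = 0.5286 A
P_R2 = I² × R2 = (0.5286)² × 2.81 = 0.7851 W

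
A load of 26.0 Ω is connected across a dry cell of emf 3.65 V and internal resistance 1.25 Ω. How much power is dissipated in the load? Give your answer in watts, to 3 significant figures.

0.466 W

Find the circuit current first, then P = I²R for the load (series elements share I).
I = ε / (r + R) = 3.65 / (1.25 + 26.0) = 0.1339 A
P_load = I² R = (0.1339)² × 26.0 = 0.4665 W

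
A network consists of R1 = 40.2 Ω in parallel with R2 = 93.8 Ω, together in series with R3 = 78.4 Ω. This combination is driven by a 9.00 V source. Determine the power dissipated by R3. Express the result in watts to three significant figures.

Combine R1 and R2 into their parallel equivalent first, reducing the network to two series resistors.
R_p = (40.2×93.8)/(40.2+93.8) = 28.14 Ω
R_total = R_p + 78.4 = 28.14 + 78.4 = 106.5 Ω
I = V / R_total = 9.00 / 106.5 = 0.08448 A
R3 is the series element, so its power is I²R.
P_R3 = (0.08448)² × 78.4 = 0.5595 W

0.559 W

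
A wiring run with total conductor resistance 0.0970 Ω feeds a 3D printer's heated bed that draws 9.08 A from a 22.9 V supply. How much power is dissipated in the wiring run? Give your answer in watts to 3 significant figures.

The wiring run and load are in series, so the same current flows in both; the loss is I²R_line.
The wiring run carries the full 9.08 A.
P_line = I² R_line = (9.080)² × 0.0970 = 7.997 W

8.00 W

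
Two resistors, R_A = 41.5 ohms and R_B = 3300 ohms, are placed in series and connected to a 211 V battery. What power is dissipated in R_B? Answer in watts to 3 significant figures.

In a series string the same current flows through every resistor — find that current, then P = I²R for the one we want.
R_total = 41.5 + 3300 = 3342 Ω
I = V / R_total = 211 / 3342 = 0.06315 A
P_R_B = I² × R_B = (0.06315)² × 3300 = 13.16 W

13.2 W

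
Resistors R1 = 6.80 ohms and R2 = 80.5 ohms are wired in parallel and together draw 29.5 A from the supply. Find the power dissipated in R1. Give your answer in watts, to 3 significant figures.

5030 W

The branches share the same voltage, but only the total current is given — find V from the equivalent resistance first.
1/R_eq = 1/6.80 + 1/80.5 ⇒ R_eq = 6.270 Ω
V = I_total × R_eq = 29.50 × 6.270 = 185.0 V
P_R1 = V² / R1 = (185.0)² / 6.80 = 5032 W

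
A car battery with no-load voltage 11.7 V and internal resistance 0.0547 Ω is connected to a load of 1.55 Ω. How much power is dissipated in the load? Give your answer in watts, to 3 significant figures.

Find the circuit current first, then P = I²R for the load (series elements share I).
I = ε / (r + R) = 11.7 / (0.0547 + 1.55) = 7.291 A
P_load = I² R = (7.291)² × 1.55 = 82.40 W

82.4 W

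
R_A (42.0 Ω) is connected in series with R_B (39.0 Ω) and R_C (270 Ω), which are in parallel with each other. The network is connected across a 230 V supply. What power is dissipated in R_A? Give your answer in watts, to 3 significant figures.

384 W

Collapse R_B‖R_C to a single equivalent, reducing the network to two series elements.
R_p = (39.0×270)/(39.0+270) = 34.08 Ω
R_total = 42.0 + 34.08 = 76.08 Ω
I = V / R_total = 230 / 76.08 = 3.023 A
The full supply current passes through R_A: P = I²R.
P_R_A = (3.023)² × 42.0 = 383.9 W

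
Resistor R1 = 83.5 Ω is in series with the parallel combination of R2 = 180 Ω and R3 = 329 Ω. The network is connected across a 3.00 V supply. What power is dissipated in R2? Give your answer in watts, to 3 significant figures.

0.0169 W

Collapse R2‖R3 to a single equivalent, reducing the network to two series elements.
R_p = (180×329)/(180+329) = 116.3 Ω
R_total = 83.5 + 116.3 = 199.8 Ω
I = V / R_total = 3.00 / 199.8 = 0.01501 A
Voltage across the parallel pair: V_p = I × R_p = 0.01501 × 116.3 = 1.747 V
R2 is across V_p, so use P = V²/R for that branch.
P_R2 = (1.747)² / 180 = 0.01695 W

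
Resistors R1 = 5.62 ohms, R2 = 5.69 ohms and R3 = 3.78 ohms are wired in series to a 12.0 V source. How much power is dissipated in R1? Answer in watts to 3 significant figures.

3.55 W

In a series string the same current flows through every resistor — find that current, then P = I²R for the one we want.
R_total = 5.62 + 5.69 + 3.78 = 15.09 Ω
I = V / R_total = 12.0 / 15.09 = 0.7952 A
P_R1 = I² × R1 = (0.7952)² × 5.62 = 3.554 W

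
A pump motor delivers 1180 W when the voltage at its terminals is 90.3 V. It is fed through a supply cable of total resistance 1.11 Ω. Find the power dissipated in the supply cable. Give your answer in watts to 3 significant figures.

Line loss is just I²R for the cable — we know both I and R_line directly.
I = P / V = 1180 / 90.3 = 13.07 A through the supply cable.
P_line = I² R_line = (13.07)² × 1.11 = 189.5 W

190 W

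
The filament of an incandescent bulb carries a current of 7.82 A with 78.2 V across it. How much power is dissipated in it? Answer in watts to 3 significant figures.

V and I are known directly — P = V I, no intermediate step needed.
P = 78.2 V × 7.820 A = 611.5 W

612 W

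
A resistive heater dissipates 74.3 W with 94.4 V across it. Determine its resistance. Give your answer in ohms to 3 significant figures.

120 Ω

From P = V I = I²R = V²/R, with the two given quantities we get R = V² / P.
R = (94.4)² / 74.3 = 119.9 Ω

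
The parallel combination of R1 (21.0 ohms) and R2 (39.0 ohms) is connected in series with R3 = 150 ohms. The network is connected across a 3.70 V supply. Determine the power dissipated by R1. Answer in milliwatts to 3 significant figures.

Combine R1 and R2 into their parallel equivalent first, reducing the network to two series resistors.
R_p = (21.0×39.0)/(21.0+39.0) = 13.65 Ω
R_total = R_p + 150 = 13.65 + 150 = 163.7 Ω
I = V / R_total = 3.70 / 163.7 = 0.02261 A
Voltage across the parallel pair: V_p = I × R_p = 0.02261 × 13.65 = 0.3086 V
Use P = V²/R for R1 with V = V_p.
P_R1 = (0.3086)² / 21.0 = 0.004535 W

4.54 mW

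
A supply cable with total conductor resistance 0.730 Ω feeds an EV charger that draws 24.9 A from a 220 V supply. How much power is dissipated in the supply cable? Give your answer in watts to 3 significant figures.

453 W

Only the current and the line resistance are needed for the I²R loss.
The supply cable carries the full 24.9 A.
P_line = I² R_line = (24.90)² × 0.730 = 452.6 W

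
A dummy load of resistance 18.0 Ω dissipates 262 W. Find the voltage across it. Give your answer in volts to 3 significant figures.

Rearranging the power relation for the two known quantities gives V = √(P R).
V = √(262 × 18.0) = 68.67 V

68.7 V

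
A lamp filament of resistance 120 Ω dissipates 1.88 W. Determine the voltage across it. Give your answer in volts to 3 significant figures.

From P = V I = I²R = V²/R, with the two given quantities we get V = √(P R).
V = √(1.88 × 120) = 15.02 V

15.0 V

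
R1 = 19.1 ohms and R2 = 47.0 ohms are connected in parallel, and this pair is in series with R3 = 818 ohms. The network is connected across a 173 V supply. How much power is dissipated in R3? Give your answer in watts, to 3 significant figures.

35.4 W

Collapse the R1‖R2 pair into one equivalent R_p; then R_p and R3 form a series string.
R_p = (19.1×47.0)/(19.1+47.0) = 13.58 Ω
R_total = R_p + 818 = 13.58 + 818 = 831.6 Ω
I = V / R_total = 173 / 831.6 = 0.2080 A
All the supply current flows through R3; use P = I²R3.
P_R3 = (0.2080)² × 818 = 35.40 W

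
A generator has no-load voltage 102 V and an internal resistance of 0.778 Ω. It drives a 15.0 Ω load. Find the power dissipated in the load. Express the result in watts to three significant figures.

627 W

Find the circuit current first, then P = I²R for the load (series elements share I).
I = ε / (r + R) = 102 / (0.778 + 15.0) = 6.465 A
P_load = I² R = (6.465)² × 15.0 = 626.9 W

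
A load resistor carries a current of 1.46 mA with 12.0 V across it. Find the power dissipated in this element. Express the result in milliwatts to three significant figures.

17.5 mW

V and I are known directly — P = V I, no intermediate step needed.
P = 12.0 V × 0.001460 A = 0.01752 W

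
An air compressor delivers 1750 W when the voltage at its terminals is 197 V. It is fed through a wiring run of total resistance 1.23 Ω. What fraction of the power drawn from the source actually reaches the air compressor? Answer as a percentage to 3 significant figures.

94.7 %

I = P / V = 1750 / 197 = 8.883 A through the wiring run.
P_line = I² R_line = (8.883)² × 1.23 = 97.06 W
P_source = P_load + P_line = 1750 + 97.06 = 1847 W
η = P_load / P_source = 1750 / 1847 = 0.9475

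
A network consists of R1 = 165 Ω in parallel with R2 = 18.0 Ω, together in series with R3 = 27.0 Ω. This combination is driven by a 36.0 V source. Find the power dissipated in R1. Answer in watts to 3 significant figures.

1.11 W

Combine R1 and R2 into their parallel equivalent first, reducing the network to two series resistors.
R_p = (165×18.0)/(165+18.0) = 16.23 Ω
R_total = R_p + 27.0 = 16.23 + 27.0 = 43.23 Ω
I = V / R_total = 36.0 / 43.23 = 0.8328 A
Voltage across the parallel pair: V_p = I × R_p = 0.8328 × 16.23 = 13.52 V
Use P = V²/R for R1 with V = V_p.
P_R1 = (13.52)² / 165 = 1.107 W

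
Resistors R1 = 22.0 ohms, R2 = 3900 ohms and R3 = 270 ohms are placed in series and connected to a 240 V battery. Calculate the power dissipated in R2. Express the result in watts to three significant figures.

In a series string the same current flows through every resistor — find that current, then P = I²R for the one we want.
R_total = 22.0 + 3900 + 270 = 4192 Ω
I = V / R_total = 240 / 4192 = 0.05725 A
P_R2 = I² × R2 = (0.05725)² × 3900 = 12.78 W

12.8 W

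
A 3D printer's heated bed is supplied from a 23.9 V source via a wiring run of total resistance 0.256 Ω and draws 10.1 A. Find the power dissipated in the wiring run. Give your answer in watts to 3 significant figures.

Only the current and the line resistance are needed for the I²R loss.
The wiring run carries the full 10.1 A.
P_line = I² R_line = (10.10)² × 0.256 = 26.11 W

26.1 W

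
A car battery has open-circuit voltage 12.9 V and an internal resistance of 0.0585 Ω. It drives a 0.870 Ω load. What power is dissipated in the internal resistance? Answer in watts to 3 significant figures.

11.3 W

The source's internal resistance is just another series element carrying I; its dissipation is I²r.
I = ε / (r + R) = 12.9 / (0.0585 + 0.870) = 13.89 A
P_int = I² r = (13.89)² × 0.0585 = 11.29 W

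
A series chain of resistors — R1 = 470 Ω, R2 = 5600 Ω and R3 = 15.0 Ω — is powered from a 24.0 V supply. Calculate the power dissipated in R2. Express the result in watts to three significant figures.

0.0871 W

Series elements share the same current, so find I first, then use P = I²R.
R_total = 470 + 5600 + 15.0 = 6085 Ω
I = V / R_total = 24.0 / 6085 = 0.003944 A
P_R2 = I² × R2 = (0.003944)² × 5600 = 0.08711 W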